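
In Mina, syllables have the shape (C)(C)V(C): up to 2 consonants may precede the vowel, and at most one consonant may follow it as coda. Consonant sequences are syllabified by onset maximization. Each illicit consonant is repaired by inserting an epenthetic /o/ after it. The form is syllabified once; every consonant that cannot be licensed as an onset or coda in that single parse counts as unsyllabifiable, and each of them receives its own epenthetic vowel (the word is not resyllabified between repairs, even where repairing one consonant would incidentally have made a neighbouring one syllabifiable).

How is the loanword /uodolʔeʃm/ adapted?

uodolʔeʃmo

Under (C)(C)V(C), the unsyllabifiable consonants are /m/ (at most one coda consonant is licensed; onsets may contain at most 2 consonants).
Inserting the epenthetic vowel yields /m/ → /mo/.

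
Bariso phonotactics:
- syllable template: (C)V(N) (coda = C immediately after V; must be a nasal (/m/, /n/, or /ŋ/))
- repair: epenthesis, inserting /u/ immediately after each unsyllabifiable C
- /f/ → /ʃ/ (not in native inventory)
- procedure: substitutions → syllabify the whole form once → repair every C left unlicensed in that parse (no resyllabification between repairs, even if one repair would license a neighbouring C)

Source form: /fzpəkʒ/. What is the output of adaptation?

Substitution: /f/ → /ʃ/, giving /ʃzpəkʒ/.
Syllabifying with onset maximization leaves /ʃ/, /z/, /k/, /ʒ/ stranded (only a nasal (/m/, /n/, or /ŋ/) is licensed in coda position; onsets are limited to one consonant).
Inserting the epenthetic vowel yields /ʃ/ → /ʃu/, /z/ → /zu/, /k/ → /ku/, /ʒ/ → /ʒu/.

ʃuzupəkuʒu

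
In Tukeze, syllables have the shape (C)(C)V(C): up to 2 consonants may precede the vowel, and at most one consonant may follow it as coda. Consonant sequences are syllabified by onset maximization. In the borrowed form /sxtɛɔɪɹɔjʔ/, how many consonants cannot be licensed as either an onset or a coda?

The consonants /s/, /ʔ/ cannot be parsed into a legal (C)(C)V(C) syllable (at most one coda consonant is licensed; onsets may contain at most 2 consonants).

2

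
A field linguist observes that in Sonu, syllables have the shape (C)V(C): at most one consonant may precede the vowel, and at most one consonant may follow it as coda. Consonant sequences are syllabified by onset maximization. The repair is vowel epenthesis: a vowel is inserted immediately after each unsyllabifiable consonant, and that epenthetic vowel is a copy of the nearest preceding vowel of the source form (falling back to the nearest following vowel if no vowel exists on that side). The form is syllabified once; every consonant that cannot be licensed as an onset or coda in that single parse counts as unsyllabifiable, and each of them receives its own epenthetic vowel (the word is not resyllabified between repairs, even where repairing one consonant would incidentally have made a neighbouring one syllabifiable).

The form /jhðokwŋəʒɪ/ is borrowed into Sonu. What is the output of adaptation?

johoðokwoŋəʒɪ

Syllabifying with onset maximization leaves /j/, /h/, /w/ stranded (at most one coda consonant is licensed; onsets are limited to one consonant).
Each unlicensed consonant becomes the onset of a new syllable: /j/ → /jo/, /h/ → /ho/, /w/ → /wo/.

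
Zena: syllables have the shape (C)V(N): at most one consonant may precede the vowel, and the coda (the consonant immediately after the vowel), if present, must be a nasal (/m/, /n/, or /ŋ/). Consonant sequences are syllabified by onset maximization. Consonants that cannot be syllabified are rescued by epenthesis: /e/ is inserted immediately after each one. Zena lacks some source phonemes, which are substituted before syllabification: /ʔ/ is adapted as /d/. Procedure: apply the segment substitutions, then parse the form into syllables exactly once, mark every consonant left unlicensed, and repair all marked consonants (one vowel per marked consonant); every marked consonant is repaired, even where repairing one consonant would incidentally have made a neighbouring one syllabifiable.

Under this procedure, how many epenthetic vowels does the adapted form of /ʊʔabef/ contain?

After substitution the input is /ʊdabef/.
The unsyllabifiable consonants are /f/; each receives one epenthetic vowel.

1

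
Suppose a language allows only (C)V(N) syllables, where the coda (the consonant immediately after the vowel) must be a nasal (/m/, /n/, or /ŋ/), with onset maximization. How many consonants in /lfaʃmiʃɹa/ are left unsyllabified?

3

Syllabifying with onset maximization leaves /l/, /ʃ/, /ʃ/ stranded (only a nasal (/m/, /n/, or /ŋ/) is licensed in coda position; onsets are limited to one consonant).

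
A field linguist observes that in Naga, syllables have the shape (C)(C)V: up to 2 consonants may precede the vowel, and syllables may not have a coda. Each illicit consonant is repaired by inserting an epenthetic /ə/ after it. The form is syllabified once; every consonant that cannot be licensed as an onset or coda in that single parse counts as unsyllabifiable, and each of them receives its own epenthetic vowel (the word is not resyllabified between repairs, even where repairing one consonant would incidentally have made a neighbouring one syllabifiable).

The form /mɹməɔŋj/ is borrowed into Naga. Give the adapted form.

məɹməɔŋəjə

Under (C)(C)V, the unsyllabifiable consonants are /m/, /ŋ/, /j/ (no codas are permitted; onsets may contain at most 2 consonants).
Inserting the epenthetic vowel yields /m/ → /mə/, /ŋ/ → /ŋə/, /j/ → /jə/.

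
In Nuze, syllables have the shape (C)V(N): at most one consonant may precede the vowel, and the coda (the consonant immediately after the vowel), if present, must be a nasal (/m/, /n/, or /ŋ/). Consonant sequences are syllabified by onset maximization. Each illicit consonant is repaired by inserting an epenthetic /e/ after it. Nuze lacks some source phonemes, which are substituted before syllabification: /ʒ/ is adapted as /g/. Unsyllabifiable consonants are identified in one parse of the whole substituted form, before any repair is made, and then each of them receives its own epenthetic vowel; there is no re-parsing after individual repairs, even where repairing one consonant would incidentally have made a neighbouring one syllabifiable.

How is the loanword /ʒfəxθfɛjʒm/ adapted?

gefəxeθefɛjegeme

Substitution: /ʒ/ → /g/, giving /gfəxθfɛjgm/.
The consonants /g/, /x/, /θ/, /j/, /g/, /m/ cannot be parsed into a legal (C)V(N) syllable (only a nasal (/m/, /n/, or /ŋ/) is licensed in coda position; onsets are limited to one consonant).
Each unlicensed consonant becomes the onset of a new syllable: /g/ → /ge/, /x/ → /xe/, /θ/ → /θe/, /j/ → /je/, /g/ → /ge/, /m/ → /me/.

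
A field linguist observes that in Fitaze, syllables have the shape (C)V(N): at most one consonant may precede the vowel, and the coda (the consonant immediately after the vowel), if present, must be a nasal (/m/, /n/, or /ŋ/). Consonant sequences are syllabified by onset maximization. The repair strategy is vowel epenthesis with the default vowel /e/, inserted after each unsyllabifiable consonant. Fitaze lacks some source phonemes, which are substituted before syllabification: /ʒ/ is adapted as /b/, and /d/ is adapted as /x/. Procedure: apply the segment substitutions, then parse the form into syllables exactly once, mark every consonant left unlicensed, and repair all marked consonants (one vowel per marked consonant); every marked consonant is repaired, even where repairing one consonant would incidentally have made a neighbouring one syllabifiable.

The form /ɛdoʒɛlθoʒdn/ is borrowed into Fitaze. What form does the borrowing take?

Substitution: /d/ → /x/, /ʒ/ → /b/, giving /ɛxobɛlθobxn/.
Under (C)V(N), the unsyllabifiable consonants are /l/, /b/, /x/, /n/ (only a nasal (/m/, /n/, or /ŋ/) is licensed in coda position; onsets are limited to one consonant).
Epenthesis after each stranded consonant: /l/ → /le/, /b/ → /be/, /x/ → /xe/, /n/ → /ne/.

ɛxobɛleθobexene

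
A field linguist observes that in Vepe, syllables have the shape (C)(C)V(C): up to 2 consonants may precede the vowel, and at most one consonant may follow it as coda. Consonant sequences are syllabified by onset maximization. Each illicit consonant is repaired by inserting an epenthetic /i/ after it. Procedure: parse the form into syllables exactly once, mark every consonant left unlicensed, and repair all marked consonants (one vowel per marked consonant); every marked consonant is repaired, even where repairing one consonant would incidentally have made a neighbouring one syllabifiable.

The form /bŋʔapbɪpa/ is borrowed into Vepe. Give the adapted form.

biŋʔapbɪpa

The consonants /b/ cannot be parsed into a legal (C)(C)V(C) syllable (at most one coda consonant is licensed; onsets may contain at most 2 consonants).
Each unlicensed consonant becomes the onset of a new syllable: /b/ → /bi/.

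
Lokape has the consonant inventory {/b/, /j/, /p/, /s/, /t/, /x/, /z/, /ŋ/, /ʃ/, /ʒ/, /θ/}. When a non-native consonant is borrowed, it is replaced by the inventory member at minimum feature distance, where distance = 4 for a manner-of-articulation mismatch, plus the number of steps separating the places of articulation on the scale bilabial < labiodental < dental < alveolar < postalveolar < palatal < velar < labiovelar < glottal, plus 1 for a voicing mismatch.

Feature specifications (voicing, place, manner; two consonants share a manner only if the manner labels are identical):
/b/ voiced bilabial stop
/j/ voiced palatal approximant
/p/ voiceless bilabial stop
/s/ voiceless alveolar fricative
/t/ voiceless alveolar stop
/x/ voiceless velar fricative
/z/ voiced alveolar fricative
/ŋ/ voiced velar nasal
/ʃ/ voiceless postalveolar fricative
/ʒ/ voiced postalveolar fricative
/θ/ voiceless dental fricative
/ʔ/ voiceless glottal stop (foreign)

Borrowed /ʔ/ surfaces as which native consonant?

/t/ is closest: same manner (stop), place distance 5 (glottal→alveolar), same voicing; total 5. Next closest is /x/ at distance 6.

t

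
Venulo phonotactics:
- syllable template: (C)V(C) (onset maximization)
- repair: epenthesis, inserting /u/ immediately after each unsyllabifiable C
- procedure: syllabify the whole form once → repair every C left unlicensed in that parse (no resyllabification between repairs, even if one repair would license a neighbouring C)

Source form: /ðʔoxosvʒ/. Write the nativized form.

ðuʔoxosvuʒu

The consonants /ð/, /v/, /ʒ/ cannot be parsed into a legal (C)V(C) syllable (at most one coda consonant is licensed; onsets are limited to one consonant).
Each unlicensed consonant becomes the onset of a new syllable: /ð/ → /ðu/, /v/ → /vu/, /ʒ/ → /ʒu/.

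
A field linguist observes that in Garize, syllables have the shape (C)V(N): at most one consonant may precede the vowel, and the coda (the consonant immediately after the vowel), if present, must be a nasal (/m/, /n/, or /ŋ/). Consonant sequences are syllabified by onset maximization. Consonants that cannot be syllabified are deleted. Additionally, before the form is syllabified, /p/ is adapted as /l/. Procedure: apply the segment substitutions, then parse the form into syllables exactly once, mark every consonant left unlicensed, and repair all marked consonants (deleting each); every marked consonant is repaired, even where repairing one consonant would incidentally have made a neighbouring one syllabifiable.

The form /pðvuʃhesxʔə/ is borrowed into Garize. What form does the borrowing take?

Substitution: /p/ → /l/, giving /lðvuʃhesxʔə/.
Under (C)V(N), the unsyllabifiable consonants are /l/, /ð/, /ʃ/, /s/, /x/ (only a nasal (/m/, /n/, or /ŋ/) is licensed in coda position; onsets are limited to one consonant).
Deletion applies to /l/, /ð/, /ʃ/, /s/, /x/.

vuheʔə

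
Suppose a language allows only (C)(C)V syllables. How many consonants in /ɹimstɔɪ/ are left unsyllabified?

The consonants /m/ cannot be parsed into a legal (C)(C)V syllable (no codas are permitted; onsets may contain at most 2 consonants).

1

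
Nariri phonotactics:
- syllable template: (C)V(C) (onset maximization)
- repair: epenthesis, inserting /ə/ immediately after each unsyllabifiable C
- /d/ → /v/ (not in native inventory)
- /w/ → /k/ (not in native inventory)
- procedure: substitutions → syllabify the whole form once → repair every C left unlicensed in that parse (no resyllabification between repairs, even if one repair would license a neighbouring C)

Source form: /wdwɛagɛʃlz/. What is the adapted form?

Substitution: /w/ → /k/, /d/ → /v/, giving /kvkɛagɛʃlz/.
Under (C)V(C), the unsyllabifiable consonants are /k/, /v/, /l/, /z/ (at most one coda consonant is licensed; onsets are limited to one consonant).
Epenthesis after each stranded consonant: /k/ → /kə/, /v/ → /və/, /l/ → /lə/, /z/ → /zə/.

kəvəkɛagɛʃləzə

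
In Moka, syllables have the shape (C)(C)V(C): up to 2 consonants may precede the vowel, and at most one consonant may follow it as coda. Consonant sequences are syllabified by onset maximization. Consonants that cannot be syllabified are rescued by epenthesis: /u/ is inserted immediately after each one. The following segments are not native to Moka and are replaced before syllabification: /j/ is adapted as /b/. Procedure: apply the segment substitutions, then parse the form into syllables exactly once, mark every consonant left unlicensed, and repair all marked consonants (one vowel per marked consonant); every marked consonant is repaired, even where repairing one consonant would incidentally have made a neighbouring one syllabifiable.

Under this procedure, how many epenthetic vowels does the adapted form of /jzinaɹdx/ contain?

2

After substitution the input is /bzinaɹdx/.
The unsyllabifiable consonants are /d/, /x/; each receives one epenthetic vowel.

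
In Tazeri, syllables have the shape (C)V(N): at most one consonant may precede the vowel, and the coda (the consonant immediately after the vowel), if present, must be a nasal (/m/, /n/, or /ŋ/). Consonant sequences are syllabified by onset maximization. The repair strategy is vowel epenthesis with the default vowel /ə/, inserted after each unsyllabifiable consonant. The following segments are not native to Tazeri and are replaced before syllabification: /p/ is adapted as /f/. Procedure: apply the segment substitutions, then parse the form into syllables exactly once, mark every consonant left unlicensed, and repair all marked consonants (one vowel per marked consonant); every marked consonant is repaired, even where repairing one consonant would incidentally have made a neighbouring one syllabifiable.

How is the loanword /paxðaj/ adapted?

faxəðajə

Substitution: /p/ → /f/, giving /faxðaj/.
The consonants /x/, /j/ cannot be parsed into a legal (C)V(N) syllable (only a nasal (/m/, /n/, or /ŋ/) is licensed in coda position; onsets are limited to one consonant).
Each unlicensed consonant becomes the onset of a new syllable: /x/ → /xə/, /j/ → /jə/.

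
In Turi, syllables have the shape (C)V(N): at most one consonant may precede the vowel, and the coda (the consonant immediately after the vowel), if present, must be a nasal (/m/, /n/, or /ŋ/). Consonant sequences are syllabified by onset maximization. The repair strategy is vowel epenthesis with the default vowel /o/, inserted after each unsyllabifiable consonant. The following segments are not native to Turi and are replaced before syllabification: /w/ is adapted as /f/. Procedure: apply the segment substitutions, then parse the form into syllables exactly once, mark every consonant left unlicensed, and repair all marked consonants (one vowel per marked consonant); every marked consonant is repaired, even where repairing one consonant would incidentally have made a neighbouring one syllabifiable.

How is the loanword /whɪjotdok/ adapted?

Substitution: /w/ → /f/, giving /fhɪjotdok/.
Syllabifying with onset maximization leaves /f/, /t/, /k/ stranded (only a nasal (/m/, /n/, or /ŋ/) is licensed in coda position; onsets are limited to one consonant).
Epenthesis after each stranded consonant: /f/ → /fo/, /t/ → /to/, /k/ → /ko/.

fohɪjotodoko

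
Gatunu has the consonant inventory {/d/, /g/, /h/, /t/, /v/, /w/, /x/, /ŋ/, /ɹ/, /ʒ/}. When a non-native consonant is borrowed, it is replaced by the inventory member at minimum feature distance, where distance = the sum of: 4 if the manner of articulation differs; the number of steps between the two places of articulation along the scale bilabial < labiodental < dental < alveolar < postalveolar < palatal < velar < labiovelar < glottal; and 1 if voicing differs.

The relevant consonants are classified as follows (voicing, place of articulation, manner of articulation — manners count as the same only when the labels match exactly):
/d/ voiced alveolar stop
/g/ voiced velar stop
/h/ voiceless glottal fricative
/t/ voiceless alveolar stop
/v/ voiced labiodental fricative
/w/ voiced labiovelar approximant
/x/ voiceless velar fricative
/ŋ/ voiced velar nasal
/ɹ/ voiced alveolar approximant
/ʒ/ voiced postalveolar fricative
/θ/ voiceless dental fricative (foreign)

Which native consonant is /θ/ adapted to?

/v/ is closest: same manner (fricative), place distance 1 (dental→labiodental), voicing differs (+1); total 2. Next closest is /ʒ/ at distance 3.

v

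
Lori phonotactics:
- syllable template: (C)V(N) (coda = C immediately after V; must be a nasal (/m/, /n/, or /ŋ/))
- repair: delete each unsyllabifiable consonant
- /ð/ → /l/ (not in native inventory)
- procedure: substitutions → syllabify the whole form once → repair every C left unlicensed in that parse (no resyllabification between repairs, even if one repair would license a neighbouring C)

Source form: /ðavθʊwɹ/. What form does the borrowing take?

laθʊ

Substitution: /ð/ → /l/, giving /lavθʊwɹ/.
The consonants /v/, /w/, /ɹ/ cannot be parsed into a legal (C)V(N) syllable (only a nasal (/m/, /n/, or /ŋ/) is licensed in coda position; onsets are limited to one consonant).
Deleting the stranded consonants removes /v/, /w/, /ɹ/.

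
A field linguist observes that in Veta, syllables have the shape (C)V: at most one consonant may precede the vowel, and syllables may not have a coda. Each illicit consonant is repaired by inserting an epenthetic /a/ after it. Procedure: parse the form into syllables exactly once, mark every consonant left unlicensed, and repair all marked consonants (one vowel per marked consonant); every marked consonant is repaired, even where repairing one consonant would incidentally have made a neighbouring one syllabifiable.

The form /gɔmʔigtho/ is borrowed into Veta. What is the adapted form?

The consonants /m/, /g/, /t/ cannot be parsed into a legal (C)V syllable (no codas are permitted; onsets are limited to one consonant).
Each unlicensed consonant becomes the onset of a new syllable: /m/ → /ma/, /g/ → /ga/, /t/ → /ta/.

gɔmaʔigataho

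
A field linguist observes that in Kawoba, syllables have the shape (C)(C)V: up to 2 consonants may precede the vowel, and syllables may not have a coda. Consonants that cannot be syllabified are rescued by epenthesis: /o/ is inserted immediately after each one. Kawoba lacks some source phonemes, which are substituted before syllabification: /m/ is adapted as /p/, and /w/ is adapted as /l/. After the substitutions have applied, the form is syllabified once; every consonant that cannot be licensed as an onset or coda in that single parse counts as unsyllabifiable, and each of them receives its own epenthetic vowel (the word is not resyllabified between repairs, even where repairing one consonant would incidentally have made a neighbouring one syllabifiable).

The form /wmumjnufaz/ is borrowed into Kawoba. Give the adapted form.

Substitution: /w/ → /l/, /m/ → /p/, giving /lpupjnufaz/.
Under (C)(C)V, the unsyllabifiable consonants are /p/, /z/ (no codas are permitted; onsets may contain at most 2 consonants).
Inserting the epenthetic vowel yields /p/ → /po/, /z/ → /zo/.

lpupojnufazo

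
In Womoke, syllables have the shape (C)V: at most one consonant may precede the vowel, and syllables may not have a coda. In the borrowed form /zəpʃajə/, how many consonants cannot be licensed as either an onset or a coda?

The consonants /p/ cannot be parsed into a legal (C)V syllable (no codas are permitted; onsets are limited to one consonant).

1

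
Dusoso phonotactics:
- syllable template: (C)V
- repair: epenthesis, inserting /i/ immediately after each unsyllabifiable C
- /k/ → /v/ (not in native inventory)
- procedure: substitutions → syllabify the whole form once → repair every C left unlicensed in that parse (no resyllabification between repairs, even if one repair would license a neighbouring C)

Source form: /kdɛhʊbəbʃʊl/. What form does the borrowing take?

vidɛhʊbəbiʃʊli

Substitution: /k/ → /v/, giving /vdɛhʊbəbʃʊl/.
Under (C)V, the unsyllabifiable consonants are /v/, /b/, /l/ (no codas are permitted; onsets are limited to one consonant).
Each unlicensed consonant becomes the onset of a new syllable: /v/ → /vi/, /b/ → /bi/, /l/ → /li/.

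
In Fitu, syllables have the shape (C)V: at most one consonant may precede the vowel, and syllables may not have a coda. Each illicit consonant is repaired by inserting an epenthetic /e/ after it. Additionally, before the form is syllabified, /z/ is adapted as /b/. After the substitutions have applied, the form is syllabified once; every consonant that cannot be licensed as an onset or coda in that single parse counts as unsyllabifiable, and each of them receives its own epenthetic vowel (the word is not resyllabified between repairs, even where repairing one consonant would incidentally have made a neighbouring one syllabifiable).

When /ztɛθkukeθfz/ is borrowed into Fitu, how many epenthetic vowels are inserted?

After substitution the input is /btɛθkukeθfb/.
The unsyllabifiable consonants are /b/, /θ/, /θ/, /f/, /b/; each receives one epenthetic vowel.

5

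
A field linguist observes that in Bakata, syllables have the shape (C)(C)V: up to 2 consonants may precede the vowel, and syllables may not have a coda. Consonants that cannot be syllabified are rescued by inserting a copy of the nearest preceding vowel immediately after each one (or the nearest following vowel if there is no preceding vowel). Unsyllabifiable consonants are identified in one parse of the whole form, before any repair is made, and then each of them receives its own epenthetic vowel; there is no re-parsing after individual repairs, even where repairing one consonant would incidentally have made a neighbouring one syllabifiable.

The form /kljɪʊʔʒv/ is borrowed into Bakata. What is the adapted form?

Under (C)(C)V, the unsyllabifiable consonants are /k/, /ʔ/, /ʒ/, /v/ (no codas are permitted; onsets may contain at most 2 consonants).
Each unlicensed consonant becomes the onset of a new syllable: /k/ → /kɪ/, /ʔ/ → /ʔʊ/, /ʒ/ → /ʒʊ/, /v/ → /vʊ/.

kɪljɪʊʔʊʒʊvʊ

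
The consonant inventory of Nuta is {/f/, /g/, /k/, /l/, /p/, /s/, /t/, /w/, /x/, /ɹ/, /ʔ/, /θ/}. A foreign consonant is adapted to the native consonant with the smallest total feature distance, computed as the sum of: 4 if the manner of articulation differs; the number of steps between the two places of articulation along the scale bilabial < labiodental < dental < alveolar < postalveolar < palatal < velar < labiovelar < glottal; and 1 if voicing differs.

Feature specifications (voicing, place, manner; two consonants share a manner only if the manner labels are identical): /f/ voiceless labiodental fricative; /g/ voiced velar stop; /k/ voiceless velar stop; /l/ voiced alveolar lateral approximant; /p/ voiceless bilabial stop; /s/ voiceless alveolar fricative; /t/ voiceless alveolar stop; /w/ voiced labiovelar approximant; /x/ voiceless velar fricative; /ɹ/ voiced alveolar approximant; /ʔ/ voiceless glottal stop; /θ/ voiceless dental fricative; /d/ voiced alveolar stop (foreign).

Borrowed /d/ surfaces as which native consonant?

/t/ is closest: same manner (stop), place distance 0 (alveolar→alveolar), voicing differs (+1); total 1. Next closest is /g/ at distance 3.

t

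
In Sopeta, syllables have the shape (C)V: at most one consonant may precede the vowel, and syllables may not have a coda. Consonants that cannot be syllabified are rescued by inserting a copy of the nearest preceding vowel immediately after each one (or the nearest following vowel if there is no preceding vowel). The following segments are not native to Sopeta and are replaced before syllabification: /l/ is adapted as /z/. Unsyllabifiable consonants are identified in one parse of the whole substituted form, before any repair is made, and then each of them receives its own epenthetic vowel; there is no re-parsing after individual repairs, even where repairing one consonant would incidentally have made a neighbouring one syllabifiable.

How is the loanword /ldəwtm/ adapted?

zədəwətəmə

Substitution: /l/ → /z/, giving /zdəwtm/.
The consonants /z/, /w/, /t/, /m/ cannot be parsed into a legal (C)V syllable (no codas are permitted; onsets are limited to one consonant).
Each unlicensed consonant becomes the onset of a new syllable: /z/ → /zə/, /w/ → /wə/, /t/ → /tə/, /m/ → /mə/.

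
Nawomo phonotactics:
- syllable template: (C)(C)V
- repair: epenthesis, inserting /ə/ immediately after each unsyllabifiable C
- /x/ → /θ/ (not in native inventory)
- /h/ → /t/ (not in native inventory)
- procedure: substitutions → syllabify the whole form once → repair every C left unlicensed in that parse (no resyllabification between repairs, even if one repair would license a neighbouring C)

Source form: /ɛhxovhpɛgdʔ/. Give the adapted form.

ɛtθovətpɛgədəʔə

Substitution: /h/ → /t/, /x/ → /θ/, giving /ɛtθovtpɛgdʔ/.
Under (C)(C)V, the unsyllabifiable consonants are /v/, /g/, /d/, /ʔ/ (no codas are permitted; onsets may contain at most 2 consonants).
Inserting the epenthetic vowel yields /v/ → /və/, /g/ → /gə/, /d/ → /də/, /ʔ/ → /ʔə/.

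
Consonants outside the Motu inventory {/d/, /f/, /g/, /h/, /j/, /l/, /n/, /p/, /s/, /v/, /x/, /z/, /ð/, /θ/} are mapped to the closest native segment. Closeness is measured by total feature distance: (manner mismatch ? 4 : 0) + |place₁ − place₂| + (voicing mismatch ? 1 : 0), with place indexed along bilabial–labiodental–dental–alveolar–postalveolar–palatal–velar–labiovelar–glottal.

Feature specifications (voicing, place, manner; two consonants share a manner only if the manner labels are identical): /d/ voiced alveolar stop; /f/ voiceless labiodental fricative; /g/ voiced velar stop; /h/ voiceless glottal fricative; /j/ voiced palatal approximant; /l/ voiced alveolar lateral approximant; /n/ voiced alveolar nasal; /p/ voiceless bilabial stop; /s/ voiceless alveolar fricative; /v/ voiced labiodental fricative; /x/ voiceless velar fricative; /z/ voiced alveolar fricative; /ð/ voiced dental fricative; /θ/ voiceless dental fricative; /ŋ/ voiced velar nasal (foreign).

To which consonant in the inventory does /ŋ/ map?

/n/ is closest: same manner (nasal), place distance 3 (velar→alveolar), same voicing; total 3. Next closest is /g/ at distance 4.

n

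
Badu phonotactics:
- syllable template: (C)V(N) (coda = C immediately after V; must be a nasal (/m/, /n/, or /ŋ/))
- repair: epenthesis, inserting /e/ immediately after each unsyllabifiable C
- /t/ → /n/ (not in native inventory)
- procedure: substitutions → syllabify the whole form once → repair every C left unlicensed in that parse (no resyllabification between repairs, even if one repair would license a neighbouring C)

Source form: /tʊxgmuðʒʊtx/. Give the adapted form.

nʊxegemuðeʒʊnxe

Substitution: /t/ → /n/, giving /nʊxgmuðʒʊnx/.
Under (C)V(N), the unsyllabifiable consonants are /x/, /g/, /ð/, /x/ (only a nasal (/m/, /n/, or /ŋ/) is licensed in coda position; onsets are limited to one consonant).
Each unlicensed consonant becomes the onset of a new syllable: /x/ → /xe/, /g/ → /ge/, /ð/ → /ðe/, /x/ → /xe/.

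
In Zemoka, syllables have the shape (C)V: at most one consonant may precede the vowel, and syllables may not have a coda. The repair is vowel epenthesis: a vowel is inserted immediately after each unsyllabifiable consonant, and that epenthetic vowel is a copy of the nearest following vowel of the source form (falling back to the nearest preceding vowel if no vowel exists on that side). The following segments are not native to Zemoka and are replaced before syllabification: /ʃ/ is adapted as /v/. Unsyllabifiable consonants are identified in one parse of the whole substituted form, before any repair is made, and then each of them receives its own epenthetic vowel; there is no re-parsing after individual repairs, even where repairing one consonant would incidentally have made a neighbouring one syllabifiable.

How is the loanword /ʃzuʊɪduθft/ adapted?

Substitution: /ʃ/ → /v/, giving /vzuʊɪduθft/.
Syllabifying with onset maximization leaves /v/, /θ/, /f/, /t/ stranded (no codas are permitted; onsets are limited to one consonant).
Each unlicensed consonant becomes the onset of a new syllable: /v/ → /vu/, /θ/ → /θu/, /f/ → /fu/, /t/ → /tu/.

vuzuʊɪduθufutu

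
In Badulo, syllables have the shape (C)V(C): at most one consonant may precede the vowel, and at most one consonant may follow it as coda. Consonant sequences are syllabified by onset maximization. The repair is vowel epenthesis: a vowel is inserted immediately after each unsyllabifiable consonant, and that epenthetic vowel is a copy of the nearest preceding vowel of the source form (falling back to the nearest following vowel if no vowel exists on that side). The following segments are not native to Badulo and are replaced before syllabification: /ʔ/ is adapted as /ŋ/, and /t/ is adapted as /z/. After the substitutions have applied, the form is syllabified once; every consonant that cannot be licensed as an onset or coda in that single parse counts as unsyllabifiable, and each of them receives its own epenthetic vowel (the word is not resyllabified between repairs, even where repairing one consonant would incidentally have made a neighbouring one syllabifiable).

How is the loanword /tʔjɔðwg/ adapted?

zɔŋɔjɔðwɔgɔ

Substitution: /t/ → /z/, /ʔ/ → /ŋ/, giving /zŋjɔðwg/.
Under (C)V(C), the unsyllabifiable consonants are /z/, /ŋ/, /w/, /g/ (at most one coda consonant is licensed; onsets are limited to one consonant).
Each unlicensed consonant becomes the onset of a new syllable: /z/ → /zɔ/, /ŋ/ → /ŋɔ/, /w/ → /wɔ/, /g/ → /gɔ/.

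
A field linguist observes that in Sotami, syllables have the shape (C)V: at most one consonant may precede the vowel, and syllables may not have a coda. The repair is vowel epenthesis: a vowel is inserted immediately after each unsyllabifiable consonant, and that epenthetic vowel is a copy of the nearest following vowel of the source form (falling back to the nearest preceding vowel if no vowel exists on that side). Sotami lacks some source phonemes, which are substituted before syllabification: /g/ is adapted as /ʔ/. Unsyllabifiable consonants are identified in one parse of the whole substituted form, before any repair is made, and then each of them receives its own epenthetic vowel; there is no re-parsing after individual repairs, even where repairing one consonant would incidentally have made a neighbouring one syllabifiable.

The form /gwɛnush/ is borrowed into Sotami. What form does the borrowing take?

Substitution: /g/ → /ʔ/, giving /ʔwɛnush/.
Under (C)V, the unsyllabifiable consonants are /ʔ/, /s/, /h/ (no codas are permitted; onsets are limited to one consonant).
Inserting the epenthetic vowel yields /ʔ/ → /ʔɛ/, /s/ → /su/, /h/ → /hu/.

ʔɛwɛnusuhu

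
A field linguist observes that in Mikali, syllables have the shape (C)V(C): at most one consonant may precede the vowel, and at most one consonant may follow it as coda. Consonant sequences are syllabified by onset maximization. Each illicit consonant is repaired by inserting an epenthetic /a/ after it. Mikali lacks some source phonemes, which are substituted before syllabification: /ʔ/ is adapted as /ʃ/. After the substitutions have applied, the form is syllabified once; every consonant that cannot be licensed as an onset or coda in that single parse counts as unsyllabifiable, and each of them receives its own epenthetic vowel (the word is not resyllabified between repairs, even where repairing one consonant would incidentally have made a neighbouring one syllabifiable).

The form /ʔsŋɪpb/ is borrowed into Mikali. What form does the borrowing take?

ʃasaŋɪpba

Substitution: /ʔ/ → /ʃ/, giving /ʃsŋɪpb/.
Under (C)V(C), the unsyllabifiable consonants are /ʃ/, /s/, /b/ (at most one coda consonant is licensed; onsets are limited to one consonant).
Inserting the epenthetic vowel yields /ʃ/ → /ʃa/, /s/ → /sa/, /b/ → /ba/.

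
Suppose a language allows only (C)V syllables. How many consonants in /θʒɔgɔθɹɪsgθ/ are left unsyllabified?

Syllabifying with onset maximization leaves /θ/, /θ/, /s/, /g/, /θ/ stranded (no codas are permitted; onsets are limited to one consonant).

5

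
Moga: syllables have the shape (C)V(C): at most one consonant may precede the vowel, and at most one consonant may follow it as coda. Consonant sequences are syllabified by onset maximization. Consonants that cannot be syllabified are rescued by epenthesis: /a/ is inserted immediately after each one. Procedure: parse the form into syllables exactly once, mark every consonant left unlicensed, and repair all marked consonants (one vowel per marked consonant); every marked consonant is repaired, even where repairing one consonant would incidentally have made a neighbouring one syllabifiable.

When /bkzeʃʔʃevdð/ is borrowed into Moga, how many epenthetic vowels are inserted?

5

The unsyllabifiable consonants are /b/, /k/, /ʔ/, /d/, /ð/; each receives one epenthetic vowel.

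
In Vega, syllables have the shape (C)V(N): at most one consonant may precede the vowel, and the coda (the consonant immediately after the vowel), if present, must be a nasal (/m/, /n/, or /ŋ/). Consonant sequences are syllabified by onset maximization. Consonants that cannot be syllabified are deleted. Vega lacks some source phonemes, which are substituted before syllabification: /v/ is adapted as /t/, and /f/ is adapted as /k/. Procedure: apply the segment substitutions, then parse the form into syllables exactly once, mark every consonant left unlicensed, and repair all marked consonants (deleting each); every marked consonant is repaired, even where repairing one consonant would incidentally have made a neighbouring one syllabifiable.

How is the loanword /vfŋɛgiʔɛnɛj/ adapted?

ŋɛgiʔɛnɛ

Substitution: /v/ → /t/, /f/ → /k/, giving /tkŋɛgiʔɛnɛj/.
Under (C)V(N), the unsyllabifiable consonants are /t/, /k/, /j/ (only a nasal (/m/, /n/, or /ŋ/) is licensed in coda position; onsets are limited to one consonant).
Each unlicensed consonant is deleted: /t/, /k/, /j/.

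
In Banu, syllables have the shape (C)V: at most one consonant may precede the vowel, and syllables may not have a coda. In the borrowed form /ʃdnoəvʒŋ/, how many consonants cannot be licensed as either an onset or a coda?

5

Under (C)V, the unsyllabifiable consonants are /ʃ/, /d/, /v/, /ʒ/, /ŋ/ (no codas are permitted; onsets are limited to one consonant).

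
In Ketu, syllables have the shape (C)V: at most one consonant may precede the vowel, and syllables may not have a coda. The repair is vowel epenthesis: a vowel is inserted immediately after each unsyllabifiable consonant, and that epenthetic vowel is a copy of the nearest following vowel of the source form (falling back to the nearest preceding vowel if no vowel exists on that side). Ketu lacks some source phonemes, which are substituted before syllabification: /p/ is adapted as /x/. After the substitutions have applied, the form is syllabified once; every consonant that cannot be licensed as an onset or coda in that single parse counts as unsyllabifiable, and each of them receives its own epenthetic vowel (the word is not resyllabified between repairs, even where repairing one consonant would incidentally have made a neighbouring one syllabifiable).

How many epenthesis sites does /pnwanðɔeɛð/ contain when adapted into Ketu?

After substitution the input is /xnwanðɔeɛð/.
The unsyllabifiable consonants are /x/, /n/, /n/, /ð/; each receives one epenthetic vowel.

4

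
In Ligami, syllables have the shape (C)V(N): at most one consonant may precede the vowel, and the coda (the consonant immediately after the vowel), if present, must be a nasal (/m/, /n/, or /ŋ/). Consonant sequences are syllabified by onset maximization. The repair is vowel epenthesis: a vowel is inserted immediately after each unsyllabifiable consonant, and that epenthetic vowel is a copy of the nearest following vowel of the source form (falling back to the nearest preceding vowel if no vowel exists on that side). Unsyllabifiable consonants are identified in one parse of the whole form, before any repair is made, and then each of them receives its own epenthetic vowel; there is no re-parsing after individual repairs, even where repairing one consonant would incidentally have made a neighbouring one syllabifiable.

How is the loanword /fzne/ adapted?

The consonants /f/, /z/ cannot be parsed into a legal (C)V(N) syllable (only a nasal (/m/, /n/, or /ŋ/) is licensed in coda position; onsets are limited to one consonant).
Inserting the epenthetic vowel yields /f/ → /fe/, /z/ → /ze/.

fezene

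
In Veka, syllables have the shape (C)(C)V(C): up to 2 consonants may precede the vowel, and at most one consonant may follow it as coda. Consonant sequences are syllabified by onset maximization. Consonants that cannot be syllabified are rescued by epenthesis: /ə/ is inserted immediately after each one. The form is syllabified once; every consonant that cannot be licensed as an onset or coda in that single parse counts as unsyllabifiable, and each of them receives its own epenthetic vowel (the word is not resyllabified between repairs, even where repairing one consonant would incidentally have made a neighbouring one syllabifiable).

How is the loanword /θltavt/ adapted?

θəltavtə

The consonants /θ/, /t/ cannot be parsed into a legal (C)(C)V(C) syllable (at most one coda consonant is licensed; onsets may contain at most 2 consonants).
Each unlicensed consonant becomes the onset of a new syllable: /θ/ → /θə/, /t/ → /tə/.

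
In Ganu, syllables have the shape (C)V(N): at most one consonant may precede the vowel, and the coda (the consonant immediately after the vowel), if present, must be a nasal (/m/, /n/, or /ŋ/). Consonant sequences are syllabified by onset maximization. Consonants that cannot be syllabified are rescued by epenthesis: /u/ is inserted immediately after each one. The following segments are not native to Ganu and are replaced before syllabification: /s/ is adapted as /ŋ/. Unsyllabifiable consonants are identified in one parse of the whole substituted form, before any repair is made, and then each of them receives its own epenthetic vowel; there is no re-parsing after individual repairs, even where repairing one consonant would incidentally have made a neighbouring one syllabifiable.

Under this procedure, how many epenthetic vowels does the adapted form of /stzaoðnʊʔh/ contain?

After substitution the input is /ŋtzaoðnʊʔh/.
The unsyllabifiable consonants are /ŋ/, /t/, /ð/, /ʔ/, /h/; each receives one epenthetic vowel.

5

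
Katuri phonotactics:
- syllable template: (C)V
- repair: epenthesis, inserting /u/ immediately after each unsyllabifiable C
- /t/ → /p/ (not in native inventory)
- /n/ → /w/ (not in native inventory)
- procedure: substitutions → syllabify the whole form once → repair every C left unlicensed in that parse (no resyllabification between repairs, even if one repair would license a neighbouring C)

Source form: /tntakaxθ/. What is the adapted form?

puwupakaxuθu

Substitution: /t/ → /p/, /n/ → /w/, giving /pwpakaxθ/.
The consonants /p/, /w/, /x/, /θ/ cannot be parsed into a legal (C)V syllable (no codas are permitted; onsets are limited to one consonant).
Inserting the epenthetic vowel yields /p/ → /pu/, /w/ → /wu/, /x/ → /xu/, /θ/ → /θu/.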